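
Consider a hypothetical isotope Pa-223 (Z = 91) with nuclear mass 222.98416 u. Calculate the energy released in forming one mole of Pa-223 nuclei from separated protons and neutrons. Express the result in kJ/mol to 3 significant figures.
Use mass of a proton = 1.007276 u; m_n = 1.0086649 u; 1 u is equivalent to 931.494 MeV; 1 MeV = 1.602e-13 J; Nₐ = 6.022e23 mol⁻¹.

1.64e+11 kJ/mol

Z = 91, so N = A − Z = 223 − 91 = 132.
Mass of separated nucleons = 91(1.007276) + 132(1.0086649) = 91.662116 + 133.1437668 = 224.8058828 u
Mass defect Δm = 224.8058828 − 222.98416 = 1.8217228 u
Binding energy = Δm·c² = 1.8217228 × 931.494 MeV/u = 1696.92 MeV
Per nucleus in joules: 1696.92 MeV × 1.602e-13 J/MeV = 2.7185e-10 J
Per mole: 2.7185e-10 J × 6.022e23 mol⁻¹ = 1.6371e+14 J/mol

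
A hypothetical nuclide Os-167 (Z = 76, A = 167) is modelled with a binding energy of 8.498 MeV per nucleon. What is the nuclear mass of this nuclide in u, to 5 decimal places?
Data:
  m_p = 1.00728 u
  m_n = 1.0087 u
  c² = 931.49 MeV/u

166.82144 u

Total binding energy = 167 × 8.498 = 1419.166 MeV
Mass defect = 1419.166 MeV / (931.49 MeV/u) = 1.5235440 u
Constituent mass = 76(1.00728) + 91(1.0087) = 168.34498 u
Nuclear mass = 168.34498 − 1.5235440 = 166.8214360 u ≈ 166.82144 u (to 5 decimal places)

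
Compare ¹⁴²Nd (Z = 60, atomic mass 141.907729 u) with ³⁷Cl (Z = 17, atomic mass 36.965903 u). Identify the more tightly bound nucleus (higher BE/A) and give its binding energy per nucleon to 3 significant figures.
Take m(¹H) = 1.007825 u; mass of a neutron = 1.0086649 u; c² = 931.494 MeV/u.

³⁷Cl; 8.57 MeV/nucleon

¹⁴²Nd: Σm = 60(1.007825) + 82(1.0086649) = 143.1800218 u; Δm = 1.2722928 u; E_B = 1185.1 MeV; E_B/A = 8.346 MeV
³⁷Cl: Σm = 17(1.007825) + 20(1.0086649) = 37.3063230 u; Δm = 0.3404200 u; E_B = 317.10 MeV; E_B/A = 8.570 MeV
³⁷Cl has the higher binding energy per nucleon, so it is the more tightly bound nucleus.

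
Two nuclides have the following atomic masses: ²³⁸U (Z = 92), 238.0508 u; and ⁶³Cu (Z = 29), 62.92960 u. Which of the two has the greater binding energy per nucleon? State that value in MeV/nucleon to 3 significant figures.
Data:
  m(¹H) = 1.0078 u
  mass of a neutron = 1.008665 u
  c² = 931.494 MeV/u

⁶³Cu; 8.74 MeV/nucleon

²³⁸U: Σm = 92(1.0078) + 146(1.008665) = 239.982690 u; Δm = 1.931890 u; E_B = 1799.5 MeV; E_B/A = 7.561 MeV
⁶³Cu: Σm = 29(1.0078) + 34(1.008665) = 63.520810 u; Δm = 0.591210 u; E_B = 550.71 MeV; E_B/A = 8.741 MeV
⁶³Cu has the higher binding energy per nucleon, so it is the more tightly bound nucleus.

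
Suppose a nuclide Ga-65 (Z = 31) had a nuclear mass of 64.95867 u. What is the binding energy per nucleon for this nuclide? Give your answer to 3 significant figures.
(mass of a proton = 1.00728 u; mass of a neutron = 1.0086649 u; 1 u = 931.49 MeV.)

The nucleus contains 31 protons and 65 − 31 = 34 neutrons.
Total constituent mass: 31 × 1.00728 + 34 × 1.0086649 = 65.5202866 u
Mass defect Δm = 65.5202866 − 64.95867 = 0.5616166 u
Converting to energy: 0.5616166 u × 931.49 MeV/u = 523.140 MeV
Dividing by A = 65 gives 8.048 MeV per nucleon.

8.05 MeV/nucleon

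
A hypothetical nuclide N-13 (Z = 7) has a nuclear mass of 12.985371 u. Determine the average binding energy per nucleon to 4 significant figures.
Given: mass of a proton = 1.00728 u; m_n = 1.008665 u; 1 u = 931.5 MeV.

Σm = 7·m_p + 6·m_n = 7.05096 + 6.051990 = 13.102950 u
Mass defect Δm = 13.102950 − 12.985371 = 0.117579 u
Binding energy = Δm·c² = 0.117579 × 931.5 MeV/u = 109.525 MeV
BE/A = 109.525 MeV / 13 = 8.425 MeV/nucleon

8.425 MeV/nucleon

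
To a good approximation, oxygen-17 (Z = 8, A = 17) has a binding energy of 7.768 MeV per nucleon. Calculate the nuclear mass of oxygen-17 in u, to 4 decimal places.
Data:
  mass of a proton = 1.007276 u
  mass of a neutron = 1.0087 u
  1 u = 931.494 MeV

Total binding energy = 17 × 7.768 = 132.056 MeV
Mass defect = 132.056 MeV / (931.494 MeV/u) = 0.141768 u
Constituent mass = 8(1.007276) + 9(1.0087) = 17.136508 u
Nuclear mass = 17.136508 − 0.141768 = 16.994740 u ≈ 16.9947 u (to 4 decimal places)

16.9947 u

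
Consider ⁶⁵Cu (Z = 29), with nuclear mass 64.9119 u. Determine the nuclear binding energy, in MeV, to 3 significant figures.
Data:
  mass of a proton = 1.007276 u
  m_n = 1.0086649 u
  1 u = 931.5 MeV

Z = 29, so N = A − Z = 65 − 29 = 36.
Σm = 29·m_p + 36·m_n = 29.211004 + 36.3119364 = 65.5229404 u
Δm = 65.5229404 − 64.9119 = 0.6110404 u
Converting to energy: 0.6110404 u × 931.5 MeV/u = 569.184 MeV

569 MeV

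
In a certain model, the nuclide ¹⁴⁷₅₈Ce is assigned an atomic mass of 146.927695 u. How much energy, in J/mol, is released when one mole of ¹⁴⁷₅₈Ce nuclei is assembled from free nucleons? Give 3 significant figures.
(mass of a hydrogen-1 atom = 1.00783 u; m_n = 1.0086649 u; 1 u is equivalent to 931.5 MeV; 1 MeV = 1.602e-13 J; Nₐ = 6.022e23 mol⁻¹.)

Σm = 58·m(¹H) + 89·m_n = 58.45414 + 89.7711761 = 148.2253161 u
Mass defect Δm = 148.2253161 − 146.927695 = 1.2976211 u
Converting to energy: 1.2976211 u × 931.5 MeV/u = 1208.73 MeV
Per nucleus in joules: 1208.73 MeV × 1.602e-13 J/MeV = 1.9364e-10 J
Per mole: 1.9364e-10 J × 6.022e23 mol⁻¹ = 1.1661e+14 J/mol

1.17e+14 J/mol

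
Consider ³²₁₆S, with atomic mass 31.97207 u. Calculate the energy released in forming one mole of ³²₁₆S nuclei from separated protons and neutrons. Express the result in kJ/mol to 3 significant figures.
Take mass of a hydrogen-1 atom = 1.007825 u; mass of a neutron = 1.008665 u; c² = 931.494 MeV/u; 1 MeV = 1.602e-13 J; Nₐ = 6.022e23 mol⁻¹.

2.62e+10 kJ/mol

Total constituent mass: 16 × 1.007825 + 16 × 1.008665 = 32.263840 u
Mass defect Δm = 32.263840 − 31.97207 = 0.291770 u
Binding energy = Δm·c² = 0.291770 × 931.494 MeV/u = 271.782 MeV
Per nucleus in joules: 271.782 MeV × 1.602e-13 J/MeV = 4.3539e-11 J
Per mole: 4.3539e-11 J × 6.022e23 mol⁻¹ = 2.6219e+13 J/mol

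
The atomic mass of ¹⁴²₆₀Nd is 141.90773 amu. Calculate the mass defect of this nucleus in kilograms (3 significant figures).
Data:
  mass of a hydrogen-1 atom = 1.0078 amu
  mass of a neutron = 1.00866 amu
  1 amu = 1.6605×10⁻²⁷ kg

With 60 protons and 82 neutrons (A = 142):
Σm = 60·m(¹H) + 82·m_n = 60.4680 + 82.71012 = 143.17812 amu
Δm = 143.17812 − 141.90773 = 1.27039 amu
In SI units: 1.27039 amu × 1.6605×10⁻²⁷ kg/amu = 2.1095e-27 kg

2.11e-27 kg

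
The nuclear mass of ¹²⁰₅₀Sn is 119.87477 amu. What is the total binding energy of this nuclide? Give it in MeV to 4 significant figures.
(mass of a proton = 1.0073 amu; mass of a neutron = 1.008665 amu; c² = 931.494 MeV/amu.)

Mass of separated nucleons = 50(1.0073) + 70(1.008665) = 50.3650 + 70.606550 = 120.971550 amu
The mass defect is 120.971550 − 119.87477 = 1.096780 amu.
Converting to energy: 1.096780 amu × 931.494 MeV/amu = 1021.64 MeV

1022 MeV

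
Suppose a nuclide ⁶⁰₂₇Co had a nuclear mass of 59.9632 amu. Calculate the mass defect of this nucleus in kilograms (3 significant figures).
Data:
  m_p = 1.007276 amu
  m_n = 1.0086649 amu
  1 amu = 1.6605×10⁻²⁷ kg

Total constituent mass: 27 × 1.007276 + 33 × 1.0086649 = 60.4823937 amu
Mass defect Δm = 60.4823937 − 59.9632 = 0.5191937 amu
In SI units: 0.5191937 amu × 1.6605×10⁻²⁷ kg/amu = 8.6212e-28 kg

8.62e-28 kg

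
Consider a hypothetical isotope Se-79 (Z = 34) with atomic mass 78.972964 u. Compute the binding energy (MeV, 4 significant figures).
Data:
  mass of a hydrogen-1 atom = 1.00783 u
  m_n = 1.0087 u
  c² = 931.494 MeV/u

637.8 MeV

The nucleus contains 34 protons and 79 − 34 = 45 neutrons.
Mass of separated nucleons = 34(1.00783) + 45(1.0087) = 34.26622 + 45.3915 = 79.65772 u
Δm = 79.65772 − 78.972964 = 0.684756 u
Binding energy = Δm·c² = 0.684756 × 931.494 MeV/u = 637.846 MeV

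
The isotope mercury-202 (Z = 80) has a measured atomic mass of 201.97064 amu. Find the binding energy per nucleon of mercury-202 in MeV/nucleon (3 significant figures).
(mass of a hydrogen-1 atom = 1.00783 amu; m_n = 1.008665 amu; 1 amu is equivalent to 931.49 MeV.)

Mass of separated nucleons = 80(1.00783) + 122(1.008665) = 80.62640 + 123.057130 = 203.683530 amu
Δm = 203.683530 − 201.97064 = 1.712890 amu
E_B = 1.712890 × 931.49 = 1595.54 MeV
Per nucleon: 1595.54 / 202 = 7.899 MeV

7.90 MeV/nucleon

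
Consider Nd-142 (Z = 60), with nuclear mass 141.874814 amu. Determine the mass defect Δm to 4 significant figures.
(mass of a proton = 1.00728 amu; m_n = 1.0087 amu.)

1.275 amu

With 60 protons and 82 neutrons (A = 142):
Σm = 60·m_p + 82·m_n = 60.43680 + 82.7134 = 143.15020 amu
Mass defect Δm = 143.15020 − 141.874814 = 1.275386 amu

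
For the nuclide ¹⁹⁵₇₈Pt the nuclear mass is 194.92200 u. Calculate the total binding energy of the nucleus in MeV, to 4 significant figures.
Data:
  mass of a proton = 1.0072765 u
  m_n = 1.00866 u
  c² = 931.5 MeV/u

1545 MeV

Total constituent mass: 78 × 1.0072765 + 117 × 1.00866 = 196.5807870 u
Mass defect Δm = 196.5807870 − 194.92200 = 1.6587870 u
E_B = 1.6587870 × 931.5 = 1545.16 MeV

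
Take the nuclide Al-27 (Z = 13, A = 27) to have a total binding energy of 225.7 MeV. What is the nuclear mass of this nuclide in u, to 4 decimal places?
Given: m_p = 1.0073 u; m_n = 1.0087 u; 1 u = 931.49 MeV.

Mass defect = 225.7 MeV / (931.49 MeV/u) = 0.242300 u
Constituent mass = 13(1.0073) + 14(1.0087) = 27.2167 u
Nuclear mass = 27.2167 − 0.242300 = 26.974400 u ≈ 26.9744 u (to 4 decimal places)

26.9744 u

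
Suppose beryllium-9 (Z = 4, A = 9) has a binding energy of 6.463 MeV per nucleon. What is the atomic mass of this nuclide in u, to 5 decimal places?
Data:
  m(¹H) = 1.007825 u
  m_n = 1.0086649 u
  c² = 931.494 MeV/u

Total binding energy = 9 × 6.463 = 58.167 MeV
Mass defect = 58.167 MeV / (931.494 MeV/u) = 0.0624448 u
Constituent mass = 4(1.007825) + 5(1.0086649) = 9.0746245 u
Atomic mass = 9.0746245 − 0.0624448 = 9.0121797 u ≈ 9.01218 u (to 5 decimal places)

9.01218 u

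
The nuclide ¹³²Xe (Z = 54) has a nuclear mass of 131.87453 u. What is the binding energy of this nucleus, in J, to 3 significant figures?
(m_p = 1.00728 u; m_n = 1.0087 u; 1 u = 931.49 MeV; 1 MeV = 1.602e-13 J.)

1.79e-10 J

Total constituent mass: 54 × 1.00728 + 78 × 1.0087 = 133.07172 u
Mass defect Δm = 133.07172 − 131.87453 = 1.19719 u
Converting to energy: 1.19719 u × 931.49 MeV/u = 1115.17 MeV
In joules: 1115.17 MeV × 1.602e-13 J/MeV = 1.7865e-10 J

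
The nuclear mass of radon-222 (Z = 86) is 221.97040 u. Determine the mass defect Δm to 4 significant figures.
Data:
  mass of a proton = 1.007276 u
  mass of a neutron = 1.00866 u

Total constituent mass: 86 × 1.007276 + 136 × 1.00866 = 223.803496 u
Δm = 223.803496 − 221.97040 = 1.833096 u

1.833 u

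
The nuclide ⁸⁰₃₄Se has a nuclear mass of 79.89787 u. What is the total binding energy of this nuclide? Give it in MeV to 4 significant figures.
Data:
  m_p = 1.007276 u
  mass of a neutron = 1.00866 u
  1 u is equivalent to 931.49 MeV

696.6 MeV

Total constituent mass: 34 × 1.007276 + 46 × 1.00866 = 80.645744 u
Δm = 80.645744 − 79.89787 = 0.747874 u
E_B = 0.747874 × 931.49 = 696.637 MeV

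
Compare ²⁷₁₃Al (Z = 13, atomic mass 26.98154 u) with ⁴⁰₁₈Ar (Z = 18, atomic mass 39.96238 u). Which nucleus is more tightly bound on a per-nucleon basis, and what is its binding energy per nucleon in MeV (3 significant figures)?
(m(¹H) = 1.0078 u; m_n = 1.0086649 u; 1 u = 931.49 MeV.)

²⁷₁₃Al: Σm = 13(1.0078) + 14(1.0086649) = 27.2227086 u; Δm = 0.2411686 u; E_B = 224.65 MeV; E_B/A = 8.320 MeV
⁴⁰₁₈Ar: Σm = 18(1.0078) + 22(1.0086649) = 40.3310278 u; Δm = 0.3686478 u; E_B = 343.39 MeV; E_B/A = 8.5848 MeV
⁴⁰₁₈Ar has the higher binding energy per nucleon, so it is the more tightly bound nucleus.

⁴⁰₁₈Ar; 8.58 MeV/nucleon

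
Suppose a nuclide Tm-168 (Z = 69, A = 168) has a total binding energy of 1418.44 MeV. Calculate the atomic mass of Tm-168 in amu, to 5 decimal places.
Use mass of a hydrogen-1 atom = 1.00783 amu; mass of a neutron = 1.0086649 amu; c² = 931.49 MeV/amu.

Mass defect = 1418.44 MeV / (931.49 MeV/amu) = 1.5227646 amu
Constituent mass = 69(1.00783) + 99(1.0086649) = 169.3980951 amu
Atomic mass = 169.3980951 − 1.5227646 = 167.8753305 amu ≈ 167.87533 amu (to 5 decimal places)

167.87533 amu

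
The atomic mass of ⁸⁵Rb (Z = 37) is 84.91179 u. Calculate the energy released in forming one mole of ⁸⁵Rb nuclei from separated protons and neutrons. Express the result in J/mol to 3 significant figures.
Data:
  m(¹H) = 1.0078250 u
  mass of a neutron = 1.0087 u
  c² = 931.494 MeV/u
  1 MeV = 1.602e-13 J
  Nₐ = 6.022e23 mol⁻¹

7.15e+13 J/mol

With 37 protons and 48 neutrons (A = 85):
Σm = 37·m(¹H) + 48·m_n = 37.2895250 + 48.4176 = 85.7071250 u
The mass defect is 85.7071250 − 84.91179 = 0.7953350 u.
E_B = 0.7953350 × 931.494 = 740.850 MeV
Per nucleus in joules: 740.850 MeV × 1.602e-13 J/MeV = 1.1868e-10 J
Per mole: 1.1868e-10 J × 6.022e23 mol⁻¹ = 7.1469e+13 J/mol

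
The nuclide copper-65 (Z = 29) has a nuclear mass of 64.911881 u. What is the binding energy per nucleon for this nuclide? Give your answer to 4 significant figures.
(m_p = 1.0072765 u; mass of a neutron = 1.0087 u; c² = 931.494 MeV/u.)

8.775 MeV/nucleon

The nucleus contains 29 protons and 65 − 29 = 36 neutrons.
Total constituent mass: 29 × 1.0072765 + 36 × 1.0087 = 65.5242185 u
Mass defect Δm = 65.5242185 − 64.911881 = 0.6123375 u
E_B = 0.6123375 × 931.494 = 570.389 MeV
Dividing by A = 65 gives 8.775 MeV per nucleon.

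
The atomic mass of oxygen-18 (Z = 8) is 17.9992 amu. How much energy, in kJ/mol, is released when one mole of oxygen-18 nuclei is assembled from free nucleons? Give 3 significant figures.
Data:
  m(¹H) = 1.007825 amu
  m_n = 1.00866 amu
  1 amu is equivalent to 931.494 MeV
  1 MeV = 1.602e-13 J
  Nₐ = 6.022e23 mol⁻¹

1.35e+10 kJ/mol

Z = 8, so N = A − Z = 18 − 8 = 10.
Mass of separated nucleons = 8(1.007825) + 10(1.00866) = 8.062600 + 10.08660 = 18.149200 amu
Δm = 18.149200 − 17.9992 = 0.150000 amu
Binding energy = Δm·c² = 0.150000 × 931.494 MeV/amu = 139.724 MeV
Per nucleus in joules: 139.724 MeV × 1.602e-13 J/MeV = 2.2384e-11 J
Per mole: 2.2384e-11 J × 6.022e23 mol⁻¹ = 1.3480e+13 J/mol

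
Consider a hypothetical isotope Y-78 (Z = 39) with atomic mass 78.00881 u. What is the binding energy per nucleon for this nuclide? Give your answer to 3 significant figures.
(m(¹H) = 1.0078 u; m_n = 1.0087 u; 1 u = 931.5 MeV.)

Σm = 39·m(¹H) + 39·m_n = 39.3042 + 39.3393 = 78.6435 u
The mass defect is 78.6435 − 78.00881 = 0.63469 u.
Binding energy = Δm·c² = 0.63469 × 931.5 MeV/u = 591.214 MeV
Per nucleon: 591.214 / 78 = 7.580 MeV

7.58 MeV/nucleon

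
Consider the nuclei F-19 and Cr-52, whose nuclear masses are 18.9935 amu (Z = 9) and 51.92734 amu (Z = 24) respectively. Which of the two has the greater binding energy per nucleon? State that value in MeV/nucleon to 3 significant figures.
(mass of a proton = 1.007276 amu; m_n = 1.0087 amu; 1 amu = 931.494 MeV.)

F-19: Σm = 9(1.007276) + 10(1.0087) = 19.152484 amu; Δm = 0.158984 amu; E_B = 148.09 MeV; E_B/A = 7.794 MeV
Cr-52: Σm = 24(1.007276) + 28(1.0087) = 52.418224 amu; Δm = 0.490884 amu; E_B = 457.26 MeV; E_B/A = 8.793 MeV
Cr-52 has the higher binding energy per nucleon, so it is the more tightly bound nucleus.

Cr-52; 8.79 MeV/nucleon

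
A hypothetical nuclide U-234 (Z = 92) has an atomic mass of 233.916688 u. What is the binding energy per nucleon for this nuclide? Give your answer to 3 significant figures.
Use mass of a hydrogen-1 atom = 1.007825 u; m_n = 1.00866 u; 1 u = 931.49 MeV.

8.09 MeV/nucleon

Mass of separated nucleons = 92(1.007825) + 142(1.00866) = 92.719900 + 143.22972 = 235.949620 u
The mass defect is 235.949620 − 233.916688 = 2.032932 u.
E_B = 2.032932 × 931.49 = 1893.66 MeV
Dividing by A = 234 gives 8.093 MeV per nucleon.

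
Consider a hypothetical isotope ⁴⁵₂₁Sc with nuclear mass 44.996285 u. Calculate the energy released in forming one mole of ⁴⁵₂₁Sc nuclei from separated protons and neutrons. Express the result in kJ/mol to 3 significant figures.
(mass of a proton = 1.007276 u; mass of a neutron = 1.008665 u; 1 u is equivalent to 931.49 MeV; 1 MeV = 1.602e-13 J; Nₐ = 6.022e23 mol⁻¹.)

3.28e+10 kJ/mol

Σm = 21·m_p + 24·m_n = 21.152796 + 24.207960 = 45.360756 u
Δm = 45.360756 − 44.996285 = 0.364471 u
Binding energy = Δm·c² = 0.364471 × 931.49 MeV/u = 339.501 MeV
Per nucleus in joules: 339.501 MeV × 1.602e-13 J/MeV = 5.4388e-11 J
Per mole: 5.4388e-11 J × 6.022e23 mol⁻¹ = 3.2752e+13 J/mol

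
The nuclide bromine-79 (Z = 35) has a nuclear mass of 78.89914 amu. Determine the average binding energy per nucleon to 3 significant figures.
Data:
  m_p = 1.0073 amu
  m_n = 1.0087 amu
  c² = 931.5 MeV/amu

8.72 MeV/nucleon

Σm = 35·m_p + 44·m_n = 35.2555 + 44.3828 = 79.6383 amu
The mass defect is 79.6383 − 78.89914 = 0.73916 amu.
E_B = 0.73916 × 931.5 = 688.528 MeV
BE/A = 688.528 MeV / 79 = 8.716 MeV/nucleon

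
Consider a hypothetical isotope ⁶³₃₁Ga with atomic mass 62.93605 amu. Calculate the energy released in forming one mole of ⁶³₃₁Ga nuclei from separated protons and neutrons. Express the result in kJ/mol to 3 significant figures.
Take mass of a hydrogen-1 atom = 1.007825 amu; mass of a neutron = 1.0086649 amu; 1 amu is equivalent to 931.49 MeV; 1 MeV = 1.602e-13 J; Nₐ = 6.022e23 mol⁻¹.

5.25e+10 kJ/mol

With 31 protons and 32 neutrons (A = 63):
Σm = 31·m(¹H) + 32·m_n = 31.242575 + 32.2772768 = 63.5198518 amu
The mass defect is 63.5198518 − 62.93605 = 0.5838018 amu.
Binding energy = Δm·c² = 0.5838018 × 931.49 MeV/amu = 543.806 MeV
Per nucleus in joules: 543.806 MeV × 1.602e-13 J/MeV = 8.7118e-11 J
Per mole: 8.7118e-11 J × 6.022e23 mol⁻¹ = 5.2462e+13 J/mol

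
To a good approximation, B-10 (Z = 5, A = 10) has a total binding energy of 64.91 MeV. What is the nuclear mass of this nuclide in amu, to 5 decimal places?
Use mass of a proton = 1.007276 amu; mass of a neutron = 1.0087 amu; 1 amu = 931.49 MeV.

10.01020 amu

Mass defect = 64.91 MeV / (931.49 MeV/amu) = 0.0696841 amu
Constituent mass = 5(1.007276) + 5(1.0087) = 10.079880 amu
Nuclear mass = 10.079880 − 0.0696841 = 10.0101959 amu ≈ 10.01020 amu (to 5 decimal places)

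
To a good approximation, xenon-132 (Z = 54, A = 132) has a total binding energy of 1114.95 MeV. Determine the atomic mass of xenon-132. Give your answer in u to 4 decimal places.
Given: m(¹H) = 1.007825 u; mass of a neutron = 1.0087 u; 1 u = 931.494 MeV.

131.9042 u

Mass defect = 1114.95 MeV / (931.494 MeV/u) = 1.196948 u
Constituent mass = 54(1.007825) + 78(1.0087) = 133.101150 u
Atomic mass = 133.101150 − 1.196948 = 131.904202 u ≈ 131.9042 u (to 4 decimal places)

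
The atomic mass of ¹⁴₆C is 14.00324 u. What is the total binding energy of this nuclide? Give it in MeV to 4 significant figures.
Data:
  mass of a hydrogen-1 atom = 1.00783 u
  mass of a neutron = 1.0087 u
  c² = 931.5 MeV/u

Total constituent mass: 6 × 1.00783 + 8 × 1.0087 = 14.11658 u
Mass defect Δm = 14.11658 − 14.00324 = 0.11334 u
Binding energy = Δm·c² = 0.11334 × 931.5 MeV/u = 105.576 MeV

105.6 MeV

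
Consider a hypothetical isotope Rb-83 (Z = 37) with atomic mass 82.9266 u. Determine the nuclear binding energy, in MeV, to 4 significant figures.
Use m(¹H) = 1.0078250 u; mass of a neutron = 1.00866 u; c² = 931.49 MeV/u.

709.1 MeV

With 37 protons and 46 neutrons (A = 83):
Σm = 37·m(¹H) + 46·m_n = 37.2895250 + 46.39836 = 83.6878850 u
Δm = 83.6878850 − 82.9266 = 0.7612850 u
E_B = 0.7612850 × 931.49 = 709.129 MeV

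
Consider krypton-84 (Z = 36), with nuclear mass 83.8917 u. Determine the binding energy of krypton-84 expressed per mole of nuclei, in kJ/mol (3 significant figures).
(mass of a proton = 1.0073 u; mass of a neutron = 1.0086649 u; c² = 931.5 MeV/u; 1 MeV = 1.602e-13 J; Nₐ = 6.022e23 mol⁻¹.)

7.07e+10 kJ/mol

Z = 36, so N = A − Z = 84 − 36 = 48.
Mass of separated nucleons = 36(1.0073) + 48(1.0086649) = 36.2628 + 48.4159152 = 84.6787152 u
Δm = 84.6787152 − 83.8917 = 0.7870152 u
Converting to energy: 0.7870152 u × 931.5 MeV/u = 733.105 MeV
Per nucleus in joules: 733.105 MeV × 1.602e-13 J/MeV = 1.1744e-10 J
Per mole: 1.1744e-10 J × 6.022e23 mol⁻¹ = 7.0722e+13 J/mol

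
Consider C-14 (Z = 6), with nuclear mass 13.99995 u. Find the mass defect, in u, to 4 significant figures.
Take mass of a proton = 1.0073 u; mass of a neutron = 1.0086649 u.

With 6 protons and 8 neutrons (A = 14):
Mass of separated nucleons = 6(1.0073) + 8(1.0086649) = 6.0438 + 8.0693192 = 14.1131192 u
Mass defect Δm = 14.1131192 − 13.99995 = 0.1131692 u

0.1132 u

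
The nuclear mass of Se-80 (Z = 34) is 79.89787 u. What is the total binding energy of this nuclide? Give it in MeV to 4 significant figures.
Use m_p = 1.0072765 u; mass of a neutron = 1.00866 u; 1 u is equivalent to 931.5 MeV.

The nucleus contains 34 protons and 80 − 34 = 46 neutrons.
Total constituent mass: 34 × 1.0072765 + 46 × 1.00866 = 80.6457610 u
Mass defect Δm = 80.6457610 − 79.89787 = 0.7478910 u
E_B = 0.7478910 × 931.5 = 696.660 MeV

696.7 MeV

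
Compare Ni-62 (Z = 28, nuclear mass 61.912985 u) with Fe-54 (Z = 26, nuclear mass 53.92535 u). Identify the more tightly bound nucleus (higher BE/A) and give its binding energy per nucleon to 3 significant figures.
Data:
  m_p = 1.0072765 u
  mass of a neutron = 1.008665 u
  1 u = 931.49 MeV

Ni-62; 8.79 MeV/nucleon

Ni-62: Σm = 28(1.0072765) + 34(1.008665) = 62.4983520 u; Δm = 0.5853670 u; E_B = 545.264 MeV; E_B/A = 8.7946 MeV
Fe-54: Σm = 26(1.0072765) + 28(1.008665) = 54.4318090 u; Δm = 0.5064590 u; E_B = 471.76 MeV; E_B/A = 8.736 MeV
Ni-62 has the higher binding energy per nucleon, so it is the more tightly bound nucleus.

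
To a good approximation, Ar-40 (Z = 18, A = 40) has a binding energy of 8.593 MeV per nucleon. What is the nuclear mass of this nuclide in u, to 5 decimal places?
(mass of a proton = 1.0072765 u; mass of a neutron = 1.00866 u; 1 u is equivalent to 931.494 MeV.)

39.95250 u

Total binding energy = 40 × 8.593 = 343.720 MeV
Mass defect = 343.720 MeV / (931.494 MeV/u) = 0.3689986 u
Constituent mass = 18(1.0072765) + 22(1.00866) = 40.3214970 u
Nuclear mass = 40.3214970 − 0.3689986 = 39.9524984 u ≈ 39.95250 u (to 5 decimal places)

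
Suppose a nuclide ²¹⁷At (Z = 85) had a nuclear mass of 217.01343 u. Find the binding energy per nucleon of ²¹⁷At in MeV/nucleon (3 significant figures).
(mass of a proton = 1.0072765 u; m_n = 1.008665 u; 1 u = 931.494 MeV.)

7.51 MeV/nucleon

Z = 85, so N = A − Z = 217 − 85 = 132.
Total constituent mass: 85 × 1.0072765 + 132 × 1.008665 = 218.7622825 u
The mass defect is 218.7622825 − 217.01343 = 1.7488525 u.
Binding energy = Δm·c² = 1.7488525 × 931.494 MeV/u = 1629.05 MeV
Dividing by A = 217 gives 7.507 MeV per nucleon.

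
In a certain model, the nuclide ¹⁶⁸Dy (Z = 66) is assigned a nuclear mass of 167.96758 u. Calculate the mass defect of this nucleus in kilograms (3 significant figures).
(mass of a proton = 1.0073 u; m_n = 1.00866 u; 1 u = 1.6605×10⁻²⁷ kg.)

2.32e-27 kg

Mass of separated nucleons = 66(1.0073) + 102(1.00866) = 66.4818 + 102.88332 = 169.36512 u
Δm = 169.36512 − 167.96758 = 1.39754 u
In SI units: 1.39754 u × 1.6605×10⁻²⁷ kg/u = 2.3206e-27 kg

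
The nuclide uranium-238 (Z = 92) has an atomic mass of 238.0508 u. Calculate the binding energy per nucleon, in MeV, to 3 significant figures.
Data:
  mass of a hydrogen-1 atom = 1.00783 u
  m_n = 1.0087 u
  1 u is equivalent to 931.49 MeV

Z = 92, so N = A − Z = 238 − 92 = 146.
Total constituent mass: 92 × 1.00783 + 146 × 1.0087 = 239.99056 u
Δm = 239.99056 − 238.0508 = 1.93976 u
E_B = 1.93976 × 931.49 = 1806.87 MeV
BE/A = 1806.87 MeV / 238 = 7.592 MeV/nucleon

7.59 MeV/nucleon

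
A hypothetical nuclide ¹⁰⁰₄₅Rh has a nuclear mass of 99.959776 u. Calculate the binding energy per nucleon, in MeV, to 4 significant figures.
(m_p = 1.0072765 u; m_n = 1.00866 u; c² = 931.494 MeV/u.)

Mass of separated nucleons = 45(1.0072765) + 55(1.00866) = 45.3274425 + 55.47630 = 100.8037425 u
The mass defect is 100.8037425 − 99.959776 = 0.8439665 u.
Converting to energy: 0.8439665 u × 931.494 MeV/u = 786.1497 MeV
Per nucleon: 786.1497 / 100 = 7.861 MeV

7.861 MeV/nucleon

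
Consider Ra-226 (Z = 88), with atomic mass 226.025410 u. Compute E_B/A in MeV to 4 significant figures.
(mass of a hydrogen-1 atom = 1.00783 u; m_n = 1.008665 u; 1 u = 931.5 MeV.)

Z = 88, so N = A − Z = 226 − 88 = 138.
Mass of separated nucleons = 88(1.00783) + 138(1.008665) = 88.68904 + 139.195770 = 227.884810 u
The mass defect is 227.884810 − 226.025410 = 1.859400 u.
E_B = 1.859400 × 931.5 = 1732.03 MeV
Per nucleon: 1732.03 / 226 = 7.664 MeV

7.664 MeV/nucleon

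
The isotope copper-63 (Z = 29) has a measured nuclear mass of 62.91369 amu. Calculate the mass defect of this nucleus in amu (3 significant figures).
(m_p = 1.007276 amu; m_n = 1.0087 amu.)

Z = 29, so N = A − Z = 63 − 29 = 34.
Σm = 29·m_p + 34·m_n = 29.211004 + 34.2958 = 63.506804 amu
Δm = 63.506804 − 62.91369 = 0.593114 amu

0.593 amu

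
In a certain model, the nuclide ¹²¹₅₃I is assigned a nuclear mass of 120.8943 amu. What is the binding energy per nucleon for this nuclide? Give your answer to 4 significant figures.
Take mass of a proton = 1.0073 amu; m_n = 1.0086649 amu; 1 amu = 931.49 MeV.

8.328 MeV/nucleon

The nucleus contains 53 protons and 121 − 53 = 68 neutrons.
Mass of separated nucleons = 53(1.0073) + 68(1.0086649) = 53.3869 + 68.5892132 = 121.9761132 amu
The mass defect is 121.9761132 − 120.8943 = 1.0818132 amu.
E_B = 1.0818132 × 931.49 = 1007.70 MeV
BE/A = 1007.70 MeV / 121 = 8.328 MeV/nucleon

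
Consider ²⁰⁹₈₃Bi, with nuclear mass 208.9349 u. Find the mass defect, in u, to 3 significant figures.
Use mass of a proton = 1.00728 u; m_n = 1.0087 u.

With 83 protons and 126 neutrons (A = 209):
Σm = 83·m_p + 126·m_n = 83.60424 + 127.0962 = 210.70044 u
Δm = 210.70044 − 208.9349 = 1.76554 u

1.77 u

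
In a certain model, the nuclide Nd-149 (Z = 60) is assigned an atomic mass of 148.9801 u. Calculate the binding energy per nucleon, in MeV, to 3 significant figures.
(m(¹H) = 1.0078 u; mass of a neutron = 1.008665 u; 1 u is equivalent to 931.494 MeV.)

Σm = 60·m(¹H) + 89·m_n = 60.4680 + 89.771185 = 150.239185 u
Δm = 150.239185 − 148.9801 = 1.259085 u
E_B = 1.259085 × 931.494 = 1172.83 MeV
Dividing by A = 149 gives 7.871 MeV per nucleon.

7.87 MeV/nucleon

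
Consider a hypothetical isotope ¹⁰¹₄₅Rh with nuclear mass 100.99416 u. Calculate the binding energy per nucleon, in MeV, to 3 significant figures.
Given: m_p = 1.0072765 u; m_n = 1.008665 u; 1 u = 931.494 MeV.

7.55 MeV/nucleon

Mass of separated nucleons = 45(1.0072765) + 56(1.008665) = 45.3274425 + 56.485240 = 101.8126825 u
The mass defect is 101.8126825 − 100.99416 = 0.8185225 u.
Converting to energy: 0.8185225 u × 931.494 MeV/u = 762.449 MeV
BE/A = 762.449 MeV / 101 = 7.549 MeV/nucleon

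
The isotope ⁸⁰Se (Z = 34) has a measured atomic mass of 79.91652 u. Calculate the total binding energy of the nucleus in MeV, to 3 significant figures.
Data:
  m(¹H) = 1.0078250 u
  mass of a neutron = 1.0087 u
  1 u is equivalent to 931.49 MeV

698 MeV

With 34 protons and 46 neutrons (A = 80):
Total constituent mass: 34 × 1.0078250 + 46 × 1.0087 = 80.6662500 u
The mass defect is 80.6662500 − 79.91652 = 0.7497300 u.
Binding energy = Δm·c² = 0.7497300 × 931.49 MeV/u = 698.366 MeV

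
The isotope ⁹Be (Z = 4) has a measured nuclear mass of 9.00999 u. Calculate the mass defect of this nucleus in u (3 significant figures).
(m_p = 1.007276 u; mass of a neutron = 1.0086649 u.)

0.0624 u

Total constituent mass: 4 × 1.007276 + 5 × 1.0086649 = 9.0724285 u
Δm = 9.0724285 − 9.00999 = 0.0624385 u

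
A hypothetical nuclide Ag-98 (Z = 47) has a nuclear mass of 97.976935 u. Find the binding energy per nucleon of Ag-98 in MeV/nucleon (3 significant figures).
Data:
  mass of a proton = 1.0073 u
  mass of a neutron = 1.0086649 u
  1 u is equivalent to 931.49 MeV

7.68 MeV/nucleon

The nucleus contains 47 protons and 98 − 47 = 51 neutrons.
Total constituent mass: 47 × 1.0073 + 51 × 1.0086649 = 98.7850099 u
The mass defect is 98.7850099 − 97.976935 = 0.8080749 u.
Converting to energy: 0.8080749 u × 931.49 MeV/u = 752.714 MeV
Per nucleon: 752.714 / 98 = 7.681 MeV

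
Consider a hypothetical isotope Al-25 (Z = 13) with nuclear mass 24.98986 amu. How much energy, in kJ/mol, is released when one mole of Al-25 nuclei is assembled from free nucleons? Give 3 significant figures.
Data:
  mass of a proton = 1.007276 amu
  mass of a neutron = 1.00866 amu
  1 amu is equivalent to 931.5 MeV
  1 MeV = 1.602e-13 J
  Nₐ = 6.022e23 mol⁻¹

Total constituent mass: 13 × 1.007276 + 12 × 1.00866 = 25.198508 amu
Δm = 25.198508 − 24.98986 = 0.208648 amu
E_B = 0.208648 × 931.5 = 194.356 MeV
Per nucleus in joules: 194.356 MeV × 1.602e-13 J/MeV = 3.11358e-11 J
Per mole: 3.11358e-11 J × 6.022e23 mol⁻¹ = 1.874998e+13 J/mol

1.87e+10 kJ/mol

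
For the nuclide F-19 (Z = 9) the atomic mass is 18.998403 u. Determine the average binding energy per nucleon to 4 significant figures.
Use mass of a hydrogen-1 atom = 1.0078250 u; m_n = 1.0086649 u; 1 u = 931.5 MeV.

7.779 MeV/nucleon

Σm = 9·m(¹H) + 10·m_n = 9.0704250 + 10.0866490 = 19.1570740 u
Mass defect Δm = 19.1570740 − 18.998403 = 0.1586710 u
E_B = 0.1586710 × 931.5 = 147.802 MeV
BE/A = 147.802 MeV / 19 = 7.779 MeV/nucleon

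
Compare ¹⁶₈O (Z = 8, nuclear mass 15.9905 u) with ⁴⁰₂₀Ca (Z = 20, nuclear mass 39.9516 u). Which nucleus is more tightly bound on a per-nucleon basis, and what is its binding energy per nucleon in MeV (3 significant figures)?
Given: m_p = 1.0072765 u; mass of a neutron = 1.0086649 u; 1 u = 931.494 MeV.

¹⁶₈O: Σm = 8(1.0072765) + 8(1.0086649) = 16.1275312 u; Δm = 0.1370312 u; E_B = 127.64 MeV; E_B/A = 7.978 MeV
⁴⁰₂₀Ca: Σm = 20(1.0072765) + 20(1.0086649) = 40.3188280 u; Δm = 0.3672280 u; E_B = 342.07 MeV; E_B/A = 8.552 MeV
⁴⁰₂₀Ca has the higher binding energy per nucleon, so it is the more tightly bound nucleus.

⁴⁰₂₀Ca; 8.55 MeV/nucleon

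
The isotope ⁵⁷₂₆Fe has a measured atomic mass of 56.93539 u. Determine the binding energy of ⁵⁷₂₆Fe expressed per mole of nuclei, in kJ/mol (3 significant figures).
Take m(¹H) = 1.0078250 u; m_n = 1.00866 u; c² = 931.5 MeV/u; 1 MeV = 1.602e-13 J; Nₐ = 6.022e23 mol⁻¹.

4.82e+10 kJ/mol

With 26 protons and 31 neutrons (A = 57):
Σm = 26·m(¹H) + 31·m_n = 26.2034500 + 31.26846 = 57.4719100 u
Mass defect Δm = 57.4719100 − 56.93539 = 0.5365200 u
Converting to energy: 0.5365200 u × 931.5 MeV/u = 499.768 MeV
Per nucleus in joules: 499.768 MeV × 1.602e-13 J/MeV = 8.0063e-11 J
Per mole: 8.0063e-11 J × 6.022e23 mol⁻¹ = 4.8214e+13 J/mol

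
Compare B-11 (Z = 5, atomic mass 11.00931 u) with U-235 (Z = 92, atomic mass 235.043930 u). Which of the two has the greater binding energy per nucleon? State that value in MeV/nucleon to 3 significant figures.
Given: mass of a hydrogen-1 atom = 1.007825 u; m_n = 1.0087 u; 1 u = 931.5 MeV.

U-235; 7.61 MeV/nucleon

B-11: Σm = 5(1.007825) + 6(1.0087) = 11.091325 u; Δm = 0.082015 u; E_B = 76.397 MeV; E_B/A = 6.945 MeV
U-235: Σm = 92(1.007825) + 143(1.0087) = 236.964000 u; Δm = 1.920070 u; E_B = 1788.5 MeV; E_B/A = 7.611 MeV
U-235 has the higher binding energy per nucleon, so it is the more tightly bound nucleus.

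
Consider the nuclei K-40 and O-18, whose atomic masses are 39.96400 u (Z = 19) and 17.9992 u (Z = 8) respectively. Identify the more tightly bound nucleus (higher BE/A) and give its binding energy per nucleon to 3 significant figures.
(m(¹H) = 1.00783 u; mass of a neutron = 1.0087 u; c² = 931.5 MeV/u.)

K-40; 8.56 MeV/nucleon

K-40: Σm = 19(1.00783) + 21(1.0087) = 40.33147 u; Δm = 0.36747 u; E_B = 342.298 MeV; E_B/A = 8.557 MeV
O-18: Σm = 8(1.00783) + 10(1.0087) = 18.14964 u; Δm = 0.15044 u; E_B = 140.13 MeV; E_B/A = 7.785 MeV
K-40 has the higher binding energy per nucleon, so it is the more tightly bound nucleus.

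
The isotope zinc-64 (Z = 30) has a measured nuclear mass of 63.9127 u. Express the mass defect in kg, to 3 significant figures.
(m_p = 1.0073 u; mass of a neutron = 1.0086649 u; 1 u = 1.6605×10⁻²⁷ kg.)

9.98e-28 kg

The nucleus contains 30 protons and 64 − 30 = 34 neutrons.
Total constituent mass: 30 × 1.0073 + 34 × 1.0086649 = 64.5136066 u
Mass defect Δm = 64.5136066 − 63.9127 = 0.6009066 u
In SI units: 0.6009066 u × 1.6605×10⁻²⁷ kg/u = 9.9781e-28 kg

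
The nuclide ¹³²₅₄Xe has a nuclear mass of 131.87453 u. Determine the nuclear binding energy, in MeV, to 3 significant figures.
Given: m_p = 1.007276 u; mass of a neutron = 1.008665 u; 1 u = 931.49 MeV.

With 54 protons and 78 neutrons (A = 132):
Total constituent mass: 54 × 1.007276 + 78 × 1.008665 = 133.068774 u
The mass defect is 133.068774 − 131.87453 = 1.194244 u.
E_B = 1.194244 × 931.49 = 1112.43 MeV

1110 MeV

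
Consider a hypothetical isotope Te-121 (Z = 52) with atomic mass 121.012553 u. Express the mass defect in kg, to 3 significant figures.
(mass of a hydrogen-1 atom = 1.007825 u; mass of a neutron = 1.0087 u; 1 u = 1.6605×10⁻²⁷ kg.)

With 52 protons and 69 neutrons (A = 121):
Σm = 52·m(¹H) + 69·m_n = 52.406900 + 69.6003 = 122.007200 u
Δm = 122.007200 − 121.012553 = 0.994647 u
In SI units: 0.994647 u × 1.6605×10⁻²⁷ kg/u = 1.6516e-27 kg

1.65e-27 kg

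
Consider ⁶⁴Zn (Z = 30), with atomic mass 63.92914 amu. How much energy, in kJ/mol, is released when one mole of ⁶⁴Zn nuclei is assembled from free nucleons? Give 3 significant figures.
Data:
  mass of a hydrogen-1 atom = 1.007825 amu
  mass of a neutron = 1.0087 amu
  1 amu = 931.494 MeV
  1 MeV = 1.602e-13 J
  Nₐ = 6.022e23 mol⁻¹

5.40e+10 kJ/mol

Mass of separated nucleons = 30(1.007825) + 34(1.0087) = 30.234750 + 34.2958 = 64.530550 amu
Mass defect Δm = 64.530550 − 63.92914 = 0.601410 amu
Binding energy = Δm·c² = 0.601410 × 931.494 MeV/amu = 560.210 MeV
Per nucleus in joules: 560.210 MeV × 1.602e-13 J/MeV = 8.9746e-11 J
Per mole: 8.9746e-11 J × 6.022e23 mol⁻¹ = 5.4045e+13 J/mol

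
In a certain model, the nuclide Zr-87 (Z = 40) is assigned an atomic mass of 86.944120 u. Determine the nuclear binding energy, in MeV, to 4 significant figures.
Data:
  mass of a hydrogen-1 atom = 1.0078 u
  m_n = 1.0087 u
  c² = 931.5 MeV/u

The nucleus contains 40 protons and 87 − 40 = 47 neutrons.
Mass of separated nucleons = 40(1.0078) + 47(1.0087) = 40.3120 + 47.4089 = 87.7209 u
The mass defect is 87.7209 − 86.944120 = 0.776780 u.
Converting to energy: 0.776780 u × 931.5 MeV/u = 723.571 MeV

723.6 MeV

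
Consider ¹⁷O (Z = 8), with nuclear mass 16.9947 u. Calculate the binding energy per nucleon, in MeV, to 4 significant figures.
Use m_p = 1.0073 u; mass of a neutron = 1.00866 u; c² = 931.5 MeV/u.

With 8 protons and 9 neutrons (A = 17):
Σm = 8·m_p + 9·m_n = 8.0584 + 9.07794 = 17.13634 u
The mass defect is 17.13634 − 16.9947 = 0.14164 u.
E_B = 0.14164 × 931.5 = 131.938 MeV
Per nucleon: 131.938 / 17 = 7.761 MeV

7.761 MeV/nucleon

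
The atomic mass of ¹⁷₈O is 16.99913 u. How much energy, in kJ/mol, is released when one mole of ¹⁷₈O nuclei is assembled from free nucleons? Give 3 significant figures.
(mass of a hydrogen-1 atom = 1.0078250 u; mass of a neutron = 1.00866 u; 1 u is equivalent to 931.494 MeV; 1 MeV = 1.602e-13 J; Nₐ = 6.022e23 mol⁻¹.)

1.27e+10 kJ/mol

Total constituent mass: 8 × 1.0078250 + 9 × 1.00866 = 17.1405400 u
Δm = 17.1405400 − 16.99913 = 0.1414100 u
Binding energy = Δm·c² = 0.1414100 × 931.494 MeV/u = 131.723 MeV
Per nucleus in joules: 131.723 MeV × 1.602e-13 J/MeV = 2.1102e-11 J
Per mole: 2.1102e-11 J × 6.022e23 mol⁻¹ = 1.2708e+13 J/mol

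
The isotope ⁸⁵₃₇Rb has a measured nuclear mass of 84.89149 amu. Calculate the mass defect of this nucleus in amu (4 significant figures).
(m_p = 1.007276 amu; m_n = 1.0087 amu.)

0.7953 amu

The nucleus contains 37 protons and 85 − 37 = 48 neutrons.
Mass of separated nucleons = 37(1.007276) + 48(1.0087) = 37.269212 + 48.4176 = 85.686812 amu
Δm = 85.686812 − 84.89149 = 0.795322 amu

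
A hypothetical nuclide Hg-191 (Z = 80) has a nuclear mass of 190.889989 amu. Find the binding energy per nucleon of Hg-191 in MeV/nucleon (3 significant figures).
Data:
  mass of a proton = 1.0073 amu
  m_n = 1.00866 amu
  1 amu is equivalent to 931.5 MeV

8.07 MeV/nucleon

Total constituent mass: 80 × 1.0073 + 111 × 1.00866 = 192.54526 amu
Mass defect Δm = 192.54526 − 190.889989 = 1.655271 amu
Converting to energy: 1.655271 amu × 931.5 MeV/amu = 1541.88 MeV
Dividing by A = 191 gives 8.073 MeV per nucleon.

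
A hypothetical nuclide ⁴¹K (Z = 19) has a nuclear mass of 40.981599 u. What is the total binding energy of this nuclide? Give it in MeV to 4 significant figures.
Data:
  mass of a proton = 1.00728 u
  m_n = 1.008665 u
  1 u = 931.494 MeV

Z = 19, so N = A − Z = 41 − 19 = 22.
Mass of separated nucleons = 19(1.00728) + 22(1.008665) = 19.13832 + 22.190630 = 41.328950 u
Δm = 41.328950 − 40.981599 = 0.347351 u
Converting to energy: 0.347351 u × 931.494 MeV/u = 323.555 MeV

323.6 MeV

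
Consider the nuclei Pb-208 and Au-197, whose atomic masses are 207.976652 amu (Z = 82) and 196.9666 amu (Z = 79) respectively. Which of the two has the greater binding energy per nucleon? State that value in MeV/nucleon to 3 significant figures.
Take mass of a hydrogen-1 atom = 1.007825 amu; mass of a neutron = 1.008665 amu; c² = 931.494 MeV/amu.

Pb-208: Σm = 82(1.007825) + 126(1.008665) = 209.733440 amu; Δm = 1.756788 amu; E_B = 1636.4 MeV; E_B/A = 7.867 MeV
Au-197: Σm = 79(1.007825) + 118(1.008665) = 198.640645 amu; Δm = 1.674045 amu; E_B = 1559.4 MeV; E_B/A = 7.916 MeV
Au-197 has the higher binding energy per nucleon, so it is the more tightly bound nucleus.

Au-197; 7.92 MeV/nucleon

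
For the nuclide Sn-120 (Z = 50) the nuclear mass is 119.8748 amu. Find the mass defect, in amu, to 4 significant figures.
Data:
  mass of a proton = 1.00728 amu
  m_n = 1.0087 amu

1.098 amu

Total constituent mass: 50 × 1.00728 + 70 × 1.0087 = 120.97300 amu
Mass defect Δm = 120.97300 − 119.8748 = 1.09820 amu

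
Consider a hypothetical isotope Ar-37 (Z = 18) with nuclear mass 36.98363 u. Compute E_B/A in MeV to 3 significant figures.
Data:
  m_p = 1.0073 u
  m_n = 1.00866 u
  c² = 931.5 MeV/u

7.86 MeV/nucleon

Σm = 18·m_p + 19·m_n = 18.1314 + 19.16454 = 37.29594 u
Mass defect Δm = 37.29594 − 36.98363 = 0.31231 u
Binding energy = Δm·c² = 0.31231 × 931.5 MeV/u = 290.917 MeV
Dividing by A = 37 gives 7.863 MeV per nucleon.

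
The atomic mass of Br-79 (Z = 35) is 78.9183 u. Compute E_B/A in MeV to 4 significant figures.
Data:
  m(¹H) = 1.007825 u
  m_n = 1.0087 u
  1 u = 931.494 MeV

Mass of separated nucleons = 35(1.007825) + 44(1.0087) = 35.273875 + 44.3828 = 79.656675 u
The mass defect is 79.656675 − 78.9183 = 0.738375 u.
E_B = 0.738375 × 931.494 = 687.792 MeV
Dividing by A = 79 gives 8.706 MeV per nucleon.

8.706 MeV/nucleon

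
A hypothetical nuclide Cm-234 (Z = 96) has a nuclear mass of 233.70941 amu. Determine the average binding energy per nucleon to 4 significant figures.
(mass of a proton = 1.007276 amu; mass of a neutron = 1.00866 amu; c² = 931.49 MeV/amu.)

With 96 protons and 138 neutrons (A = 234):
Mass of separated nucleons = 96(1.007276) + 138(1.00866) = 96.698496 + 139.19508 = 235.893576 amu
Δm = 235.893576 − 233.70941 = 2.184166 amu
Binding energy = Δm·c² = 2.184166 × 931.49 MeV/amu = 2034.53 MeV
Dividing by A = 234 gives 8.695 MeV per nucleon.

8.695 MeV/nucleon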